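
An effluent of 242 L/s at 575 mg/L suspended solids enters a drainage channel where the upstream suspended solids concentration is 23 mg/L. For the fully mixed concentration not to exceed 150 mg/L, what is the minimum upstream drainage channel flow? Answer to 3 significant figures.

Set C_mix = 150: (Q·23.00 + 242.0·575.0) / (Q + 242.0) = 150
→ Q = 242.0·(575.0 − 150)/(150 − 23.00) = 809.8 L/s.

810 L/s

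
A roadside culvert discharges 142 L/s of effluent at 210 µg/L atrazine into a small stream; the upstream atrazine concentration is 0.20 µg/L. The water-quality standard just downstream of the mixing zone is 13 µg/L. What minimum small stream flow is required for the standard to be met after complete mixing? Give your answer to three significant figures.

Set C_mix = 13: (Q·0.2000 + 142.0·210.0) / (Q + 142.0) = 13
→ Q = 142.0·(210.0 − 13)/(13 − 0.2000) = 2185 L/s.

2190 L/s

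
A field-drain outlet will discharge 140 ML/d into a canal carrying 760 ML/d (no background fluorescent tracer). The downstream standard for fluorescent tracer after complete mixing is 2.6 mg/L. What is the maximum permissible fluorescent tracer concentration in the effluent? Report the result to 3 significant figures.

At the limit, (Qr·Cr + Qe·Cₑ)/(Qr + Qe) = 2.6:
Cₑ = (900.0·2.6 − 760.0·0) / 140.0 = 16.71 mg/L.

16.7 mg/L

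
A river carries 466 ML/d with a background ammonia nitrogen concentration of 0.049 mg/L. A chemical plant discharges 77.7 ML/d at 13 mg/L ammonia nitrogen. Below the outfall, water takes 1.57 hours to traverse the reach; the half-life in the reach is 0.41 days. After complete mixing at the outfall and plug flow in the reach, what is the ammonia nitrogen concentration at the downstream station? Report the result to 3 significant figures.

1.70 mg/L

After mixing, C = (466.0·0.04900 + 77.70·13.00) / 543.7 = 1033/543.7 = 1.900 mg/L.
Half-life 0.41 d → k = ln 2 / 0.41 = 1.691 d⁻¹.
Decay over the reach: 1.900·exp(−kt) = 1.900·0.8953 = 1.701 mg/L.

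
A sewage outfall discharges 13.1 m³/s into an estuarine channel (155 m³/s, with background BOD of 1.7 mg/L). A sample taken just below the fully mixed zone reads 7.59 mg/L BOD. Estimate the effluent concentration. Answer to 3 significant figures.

Mass balance: 155.0·1.700 + 13.10·Cₑ = 168.1·7.590
→ Cₑ = (168.1·7.590 − 155.0·1.700) / 13.10 = 77.28 mg/L.

77.3 mg/L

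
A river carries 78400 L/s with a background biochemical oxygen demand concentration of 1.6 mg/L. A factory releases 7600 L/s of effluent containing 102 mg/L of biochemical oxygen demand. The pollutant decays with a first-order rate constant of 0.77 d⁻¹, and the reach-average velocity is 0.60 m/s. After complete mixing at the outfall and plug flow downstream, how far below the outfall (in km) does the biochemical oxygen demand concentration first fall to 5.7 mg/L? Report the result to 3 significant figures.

Flow-weighted average: C = (78400·1.600 + 7600·102.0) / 86000 = 900600/86000 = 10.47 mg/L.
Set 10.47·exp(−k·t) = 5.7 → t = ln(10.47/5.7)/k = 68260 s = 18.96 h.
Distance = v·t = 0.60·68260 = 40950 m = 40.95 km.

41.0 km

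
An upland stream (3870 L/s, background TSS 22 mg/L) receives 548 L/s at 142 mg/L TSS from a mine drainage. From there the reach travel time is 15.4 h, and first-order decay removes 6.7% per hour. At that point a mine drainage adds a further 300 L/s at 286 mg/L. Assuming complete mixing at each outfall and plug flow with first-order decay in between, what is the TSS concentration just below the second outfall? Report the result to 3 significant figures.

30.1 mg/L

Flow-weighted average: C = (3870·22.00 + 548.0·142.0) / 4418 = 163000/4418 = 36.88 mg/L; combined flow 4418 L/s.
6.7%/h lost → k = −ln(1 − 0.067) = 0.06935 h⁻¹.
Decay over the reach: 36.88·exp(−kt) = 36.88·0.3437 = 12.68 mg/L.
At the second outfall, C = (4418·12.68 + 300.0·286.0) / (4418 + 300.0) = 30.06 mg/L.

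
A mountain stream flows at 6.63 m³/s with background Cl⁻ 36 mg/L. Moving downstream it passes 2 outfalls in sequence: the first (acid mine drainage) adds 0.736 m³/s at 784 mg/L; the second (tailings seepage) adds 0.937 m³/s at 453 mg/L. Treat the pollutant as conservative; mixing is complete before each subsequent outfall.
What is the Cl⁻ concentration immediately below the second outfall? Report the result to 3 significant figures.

After outfall 1: Q = 6.630 + 0.7360 = 7.366 m³/s; C = (6.630·36.00 + 0.7360·784.0)/7.366 = 110.7 mg/L.
After outfall 2: Q = 7.366 + 0.9370 = 8.303 m³/s; C = (7.366·110.7 + 0.9370·453.0)/8.303 = 149.4 mg/L.

149 mg/L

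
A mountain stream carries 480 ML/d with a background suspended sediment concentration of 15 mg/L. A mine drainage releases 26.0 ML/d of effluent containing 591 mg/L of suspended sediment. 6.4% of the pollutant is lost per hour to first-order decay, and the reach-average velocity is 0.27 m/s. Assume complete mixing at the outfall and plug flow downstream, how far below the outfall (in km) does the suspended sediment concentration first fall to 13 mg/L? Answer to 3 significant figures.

After mixing, C = (480.0·15.00 + 26.00·591.0) / 506.0 = 22570/506.0 = 44.60 mg/L.
6.4%/h lost → k = −ln(1 − 0.064) = 0.06614 h⁻¹.
Set 44.60·exp(−k·t) = 13 → t = ln(44.60/13)/k = 67100 s = 18.64 h.
Distance = v·t = 0.27·67100 = 18120 m = 18.12 km.

18.1 km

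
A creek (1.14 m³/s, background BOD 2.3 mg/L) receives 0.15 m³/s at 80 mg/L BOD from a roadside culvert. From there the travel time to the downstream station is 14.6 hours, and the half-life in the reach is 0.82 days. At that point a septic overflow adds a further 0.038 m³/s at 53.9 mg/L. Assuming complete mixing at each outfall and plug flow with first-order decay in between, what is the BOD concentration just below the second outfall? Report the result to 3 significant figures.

After mixing, C = (1.140·2.300 + 0.1500·80.00) / 1.290 = 14.62/1.290 = 11.33 mg/L; combined flow 1.290 m³/s.
Half-life 0.82 d → k = ln 2 / 0.82 = 0.8453 d⁻¹.
Applying C = C₀e^(−kt): 11.33 × 0.5980 = 6.778 mg/L.
At the second outfall, C = (1.290·6.778 + 0.03800·53.90) / (1.290 + 0.03800) = 8.126 mg/L.

8.13 mg/L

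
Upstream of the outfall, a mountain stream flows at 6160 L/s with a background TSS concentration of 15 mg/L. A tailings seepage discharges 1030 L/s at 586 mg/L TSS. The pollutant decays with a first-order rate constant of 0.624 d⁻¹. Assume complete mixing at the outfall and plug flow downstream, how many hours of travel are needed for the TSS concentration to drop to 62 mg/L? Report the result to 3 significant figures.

17.1 h

Conservation of mass: C = (6160·15.00 + 1030·586.0) / 7190 = 696000/7190 = 96.80 mg/L.
96.80·exp(−k·t) = 62 → t = ln(96.80/62)/k = 61680 s = 17.13 h.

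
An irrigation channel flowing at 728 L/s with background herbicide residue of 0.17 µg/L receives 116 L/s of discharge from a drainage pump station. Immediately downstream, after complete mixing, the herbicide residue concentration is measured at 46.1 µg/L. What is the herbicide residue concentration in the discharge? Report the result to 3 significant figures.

Mass balance: 728.0·0.1700 + 116.0·Cₑ = 844.0·46.10
→ Cₑ = (844.0·46.10 − 728.0·0.1700) / 116.0 = 334.4 µg/L.

334 µg/L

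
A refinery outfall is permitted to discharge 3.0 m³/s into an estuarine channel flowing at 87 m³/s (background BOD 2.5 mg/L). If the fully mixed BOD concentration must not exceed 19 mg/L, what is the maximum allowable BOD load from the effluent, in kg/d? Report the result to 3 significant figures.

Mass balance at the limit: 87.00·2.500 + 3.000·Cₑ = 90.00·19 → Cₑ = 497.5 mg/L.
Load = 3.000 m³/s × 497.5 g/m³ × 86 400 s/d = 129000 kg/d.

129000 kg/d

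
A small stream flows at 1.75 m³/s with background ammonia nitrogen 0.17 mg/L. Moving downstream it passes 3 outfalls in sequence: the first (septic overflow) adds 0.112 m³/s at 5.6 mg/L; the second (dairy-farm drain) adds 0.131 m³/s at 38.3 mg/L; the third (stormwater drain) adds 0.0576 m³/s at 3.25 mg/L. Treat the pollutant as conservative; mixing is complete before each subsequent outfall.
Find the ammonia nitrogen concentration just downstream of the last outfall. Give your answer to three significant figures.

2.99 mg/L

After outfall 1: Q = 1.750 + 0.1120 = 1.862 m³/s; C = (1.750·0.1700 + 0.1120·5.600)/1.862 = 0.4966 mg/L.
After outfall 2: Q = 1.862 + 0.1310 = 1.993 m³/s; C = (1.862·0.4966 + 0.1310·38.30)/1.993 = 2.981 mg/L.
After outfall 3: Q = 1.993 + 0.05760 = 2.051 m³/s; C = (1.993·2.981 + 0.05760·3.250)/2.051 = 2.989 mg/L.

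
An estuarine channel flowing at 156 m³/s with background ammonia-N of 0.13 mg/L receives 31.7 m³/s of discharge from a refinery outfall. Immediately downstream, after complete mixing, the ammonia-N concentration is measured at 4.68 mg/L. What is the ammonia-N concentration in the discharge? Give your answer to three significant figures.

27.1 mg/L

Mass balance: 156.0·0.1300 + 31.70·Cₑ = 187.7·4.680
→ Cₑ = (187.7·4.680 − 156.0·0.1300) / 31.70 = 27.07 mg/L.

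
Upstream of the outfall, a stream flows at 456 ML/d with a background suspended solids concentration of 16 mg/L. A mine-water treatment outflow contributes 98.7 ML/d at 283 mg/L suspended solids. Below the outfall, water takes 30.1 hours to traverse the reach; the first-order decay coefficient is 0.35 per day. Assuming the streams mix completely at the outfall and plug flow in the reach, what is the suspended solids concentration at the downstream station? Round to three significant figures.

Mass balance: C = (456.0·16.00 + 98.70·283.0) / 554.7 = 35230/554.7 = 63.51 mg/L.
First-order decay: C = 63.51·exp(−k·t) = 63.51·0.6447 = 40.94 mg/L.

40.9 mg/L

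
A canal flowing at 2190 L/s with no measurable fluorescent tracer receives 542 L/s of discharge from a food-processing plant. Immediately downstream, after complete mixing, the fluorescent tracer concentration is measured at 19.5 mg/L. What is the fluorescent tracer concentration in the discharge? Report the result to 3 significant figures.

Mass balance: 2190·0 + 542.0·Cₑ = 2732·19.50
→ Cₑ = (2732·19.50 − 2190·0) / 542.0 = 98.29 mg/L.

98.3 mg/L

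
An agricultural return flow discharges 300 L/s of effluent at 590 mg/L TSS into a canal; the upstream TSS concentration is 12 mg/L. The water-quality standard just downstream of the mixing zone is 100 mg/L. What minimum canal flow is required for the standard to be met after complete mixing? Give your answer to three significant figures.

1670 L/s

Set C_mix = 100: (Q·12.00 + 300.0·590.0) / (Q + 300.0) = 100
→ Q = 300.0·(590.0 − 100)/(100 − 12.00) = 1670 L/s.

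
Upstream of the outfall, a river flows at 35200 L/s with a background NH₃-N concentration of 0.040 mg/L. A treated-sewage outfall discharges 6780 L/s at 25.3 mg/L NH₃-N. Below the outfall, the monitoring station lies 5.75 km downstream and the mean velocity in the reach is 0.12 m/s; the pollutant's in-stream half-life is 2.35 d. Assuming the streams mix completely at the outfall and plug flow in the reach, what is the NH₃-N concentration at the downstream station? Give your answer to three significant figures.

Flow-weighted average: C = (35200·0.04000 + 6780·25.30) / 41980 = 172900/41980 = 4.120 mg/L.
Travel time t = 5.75·1000 / 0.12 = 47920 s = 13.31 h.
Half-life 2.35 d → k = ln 2 / 2.35 = 0.2950 d⁻¹.
Applying C = C₀e^(−kt): 4.120 × 0.8491 = 3.498 mg/L.

3.50 mg/L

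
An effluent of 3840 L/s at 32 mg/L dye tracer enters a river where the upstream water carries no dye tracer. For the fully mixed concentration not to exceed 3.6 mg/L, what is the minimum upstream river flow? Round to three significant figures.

30300 L/s

Set C_mix = 3.6: (Q·0 + 3840·32.00) / (Q + 3840) = 3.6
→ Q = 3840·(32.00 − 3.6)/(3.6 − 0) = 30290 L/s.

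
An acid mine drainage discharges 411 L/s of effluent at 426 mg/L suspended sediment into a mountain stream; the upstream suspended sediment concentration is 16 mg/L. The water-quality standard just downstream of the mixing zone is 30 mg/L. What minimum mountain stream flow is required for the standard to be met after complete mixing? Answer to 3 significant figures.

11600 L/s

Set C_mix = 30: (Q·16.00 + 411.0·426.0) / (Q + 411.0) = 30
→ Q = 411.0·(426.0 − 30)/(30 − 16.00) = 11630 L/s.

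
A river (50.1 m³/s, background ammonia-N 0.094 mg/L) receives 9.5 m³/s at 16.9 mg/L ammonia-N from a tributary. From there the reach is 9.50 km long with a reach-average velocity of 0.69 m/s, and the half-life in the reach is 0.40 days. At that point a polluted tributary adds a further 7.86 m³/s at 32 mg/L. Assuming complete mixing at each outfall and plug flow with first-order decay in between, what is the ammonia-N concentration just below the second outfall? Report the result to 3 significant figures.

5.59 mg/L

Conservation of mass: C = (50.10·0.09400 + 9.500·16.90) / 59.60 = 165.3/59.60 = 2.773 mg/L; combined flow 59.60 m³/s.
Travel time t = 9.50·1000 / 0.69 = 13770 s = 3.824 h.
Half-life 0.40 d → k = ln 2 / 0.40 = 1.733 d⁻¹.
Applying C = C₀e^(−kt): 2.773 × 0.7587 = 2.104 mg/L.
Second outfall: C = (59.60·2.104 + 7.860·32.00)/67.46 = 5.587 mg/L.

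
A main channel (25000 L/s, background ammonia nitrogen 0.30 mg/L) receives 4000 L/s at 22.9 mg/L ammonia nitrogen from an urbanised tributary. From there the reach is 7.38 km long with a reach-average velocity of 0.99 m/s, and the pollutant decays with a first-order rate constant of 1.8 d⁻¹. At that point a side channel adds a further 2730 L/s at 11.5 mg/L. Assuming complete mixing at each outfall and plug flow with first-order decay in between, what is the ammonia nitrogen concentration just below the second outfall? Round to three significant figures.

Conservation of mass: C = (25000·0.3000 + 4000·22.90) / 29000 = 99100/29000 = 3.417 mg/L; combined flow 29000 L/s.
Travel time t = 7.38·1000 / 0.99 = 7455 s = 2.071 h.
Applying C = C₀e^(−kt): 3.417 × 0.8562 = 2.926 mg/L.
At the second outfall, C = (29000·2.926 + 2730·11.50) / (29000 + 2730) = 3.663 mg/L.

3.66 mg/L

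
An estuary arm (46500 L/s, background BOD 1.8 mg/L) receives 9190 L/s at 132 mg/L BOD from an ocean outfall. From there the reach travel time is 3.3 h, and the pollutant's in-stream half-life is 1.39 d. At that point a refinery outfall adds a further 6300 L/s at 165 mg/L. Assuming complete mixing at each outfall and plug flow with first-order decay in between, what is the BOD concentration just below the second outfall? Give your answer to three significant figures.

Mass balance: C = (46500·1.800 + 9190·132.0) / 55690 = 1297000/55690 = 23.29 mg/L; combined flow 55690 L/s.
Half-life 1.39 d → k = ln 2 / 1.39 = 0.4987 d⁻¹.
After decay, C = 23.29 × e^(−kt) = 23.29 × 0.9337 = 21.74 mg/L.
At the second outfall, C = (55690·21.74 + 6300·165.0) / (55690 + 6300) = 36.30 mg/L.

36.3 mg/L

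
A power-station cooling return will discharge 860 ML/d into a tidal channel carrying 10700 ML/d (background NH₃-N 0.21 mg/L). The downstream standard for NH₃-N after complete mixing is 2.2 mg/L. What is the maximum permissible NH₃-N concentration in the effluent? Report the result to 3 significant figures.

At the limit, (Qr·Cr + Qe·Cₑ)/(Qr + Qe) = 2.2:
Cₑ = (11560·2.2 − 10700·0.2100) / 860.0 = 26.96 mg/L.

27.0 mg/L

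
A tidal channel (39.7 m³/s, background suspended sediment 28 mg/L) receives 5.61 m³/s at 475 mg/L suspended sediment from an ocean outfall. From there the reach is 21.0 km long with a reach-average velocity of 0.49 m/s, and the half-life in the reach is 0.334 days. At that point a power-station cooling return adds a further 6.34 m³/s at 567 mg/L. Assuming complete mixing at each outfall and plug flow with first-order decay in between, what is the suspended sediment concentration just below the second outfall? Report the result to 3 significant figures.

Flow-weighted average: C = (39.70·28.00 + 5.610·475.0) / 45.31 = 3776/45.31 = 83.34 mg/L; combined flow 45.31 m³/s.
Travel time t = 21.0·1000 / 0.49 = 42860 s = 11.90 h.
Half-life 0.334 d → k = ln 2 / 0.334 = 2.075 d⁻¹.
After decay, C = 83.34 × e^(−kt) = 83.34 × 0.3572 = 29.77 mg/L.
At the second outfall, C = (45.31·29.77 + 6.340·567.0) / (45.31 + 6.340) = 95.72 mg/L.

95.7 mg/L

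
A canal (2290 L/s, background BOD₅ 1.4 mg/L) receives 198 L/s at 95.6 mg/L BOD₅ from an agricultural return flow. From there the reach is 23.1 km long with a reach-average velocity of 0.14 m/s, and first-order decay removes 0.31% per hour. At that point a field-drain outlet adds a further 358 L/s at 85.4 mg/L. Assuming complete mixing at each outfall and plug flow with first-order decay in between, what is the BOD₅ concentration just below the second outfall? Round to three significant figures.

17.5 mg/L

After mixing, C = (2290·1.400 + 198.0·95.60) / 2488 = 22130/2488 = 8.897 mg/L; combined flow 2488 L/s.
Travel time t = 23.1·1000 / 0.14 = 165000 s = 45.83 h.
0.31%/h lost → k = −ln(1 − 0.0031) = 0.003105 h⁻¹.
Applying C = C₀e^(−kt): 8.897 × 0.8674 = 7.717 mg/L.
At the second outfall, C = (2488·7.717 + 358.0·85.40) / (2488 + 358.0) = 17.49 mg/L.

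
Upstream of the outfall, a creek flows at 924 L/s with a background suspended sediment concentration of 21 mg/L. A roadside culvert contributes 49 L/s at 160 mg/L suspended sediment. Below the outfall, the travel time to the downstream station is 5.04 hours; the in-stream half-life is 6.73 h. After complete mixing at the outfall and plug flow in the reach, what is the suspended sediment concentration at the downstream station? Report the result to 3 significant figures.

Conservation of mass: C = (924.0·21.00 + 49.00·160.0) / 973.0 = 27240/973.0 = 28.00 mg/L.
Half-life 6.73 h → k = ln 2 / 6.73 = 0.1030 h⁻¹ = 2.472 d⁻¹.
Applying C = C₀e^(−kt): 28.00 × 0.5951 = 16.66 mg/L.

16.7 mg/L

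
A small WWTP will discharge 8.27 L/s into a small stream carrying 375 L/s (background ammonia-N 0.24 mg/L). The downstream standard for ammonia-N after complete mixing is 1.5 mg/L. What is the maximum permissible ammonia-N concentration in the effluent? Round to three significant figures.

At the limit, (Qr·Cr + Qe·Cₑ)/(Qr + Qe) = 1.5:
Cₑ = (383.3·1.5 − 375.0·0.2400) / 8.270 = 58.63 mg/L.

58.6 mg/L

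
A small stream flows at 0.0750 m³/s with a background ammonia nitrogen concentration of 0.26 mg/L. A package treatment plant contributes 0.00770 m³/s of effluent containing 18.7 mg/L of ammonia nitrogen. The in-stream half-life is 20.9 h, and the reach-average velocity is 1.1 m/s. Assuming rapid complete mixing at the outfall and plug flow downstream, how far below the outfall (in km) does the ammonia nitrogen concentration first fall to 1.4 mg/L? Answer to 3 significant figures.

41.2 km

Mass balance: C = (0.07500·0.2600 + 0.007700·18.70) / 0.08270 = 0.1635/0.08270 = 1.977 mg/L.
Half-life 20.9 h → k = ln 2 / 20.9 = 0.03316 h⁻¹ = 0.7960 d⁻¹.
Set 1.977·exp(−k·t) = 1.4 → t = ln(1.977/1.4)/k = 37460 s = 10.40 h.
Distance = v·t = 1.1·37460 = 41200 m = 41.20 km.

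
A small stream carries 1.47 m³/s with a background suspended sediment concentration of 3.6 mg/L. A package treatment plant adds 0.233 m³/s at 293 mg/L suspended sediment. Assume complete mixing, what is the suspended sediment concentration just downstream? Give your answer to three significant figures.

43.2 mg/L

Flow-weighted average: C = (1.470·3.600 + 0.2330·293.0) / 1.703 = 73.56/1.703 = 43.19 mg/L.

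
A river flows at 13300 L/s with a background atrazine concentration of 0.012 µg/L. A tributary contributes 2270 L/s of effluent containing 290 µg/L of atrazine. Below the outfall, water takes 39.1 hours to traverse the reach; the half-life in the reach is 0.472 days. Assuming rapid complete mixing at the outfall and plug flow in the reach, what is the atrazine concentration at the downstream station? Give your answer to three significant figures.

3.87 µg/L

Conservation of mass: C = (13300·0.01200 + 2270·290.0) / 15570 = 658500/15570 = 42.29 µg/L.
Half-life 0.472 d → k = ln 2 / 0.472 = 1.469 d⁻¹.
First-order decay: C = 42.29·exp(−k·t) = 42.29·0.09140 = 3.865 µg/L.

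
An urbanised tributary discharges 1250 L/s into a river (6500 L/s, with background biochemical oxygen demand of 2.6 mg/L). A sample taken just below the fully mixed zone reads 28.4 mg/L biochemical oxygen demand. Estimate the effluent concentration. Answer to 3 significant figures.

Mass balance: 6500·2.600 + 1250·Cₑ = 7750·28.40
→ Cₑ = (7750·28.40 − 6500·2.600) / 1250 = 162.6 mg/L.

163 mg/L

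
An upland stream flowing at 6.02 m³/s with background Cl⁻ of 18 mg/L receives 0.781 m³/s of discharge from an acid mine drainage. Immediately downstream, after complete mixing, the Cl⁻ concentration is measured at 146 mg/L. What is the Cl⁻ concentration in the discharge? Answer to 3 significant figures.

Mass balance: 6.020·18.00 + 0.7810·Cₑ = 6.801·146.0
→ Cₑ = (6.801·146.0 − 6.020·18.00) / 0.7810 = 1133 mg/L.

1130 mg/L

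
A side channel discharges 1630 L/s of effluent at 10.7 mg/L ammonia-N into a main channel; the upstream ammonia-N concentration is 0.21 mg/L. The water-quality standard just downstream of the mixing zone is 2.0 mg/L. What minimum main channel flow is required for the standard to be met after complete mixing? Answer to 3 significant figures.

7920 L/s

Set C_mix = 2.0: (Q·0.2100 + 1630·10.70) / (Q + 1630) = 2.0
→ Q = 1630·(10.70 − 2.0)/(2.0 − 0.2100) = 7922 L/s.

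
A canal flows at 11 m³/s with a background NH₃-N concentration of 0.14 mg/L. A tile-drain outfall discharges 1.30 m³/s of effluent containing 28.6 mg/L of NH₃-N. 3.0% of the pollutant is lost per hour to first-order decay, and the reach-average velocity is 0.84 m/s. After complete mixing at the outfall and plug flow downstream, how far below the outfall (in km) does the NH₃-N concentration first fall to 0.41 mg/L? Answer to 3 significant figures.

202 km

Conservation of mass: C = (11.00·0.1400 + 1.300·28.60) / 12.30 = 38.72/12.30 = 3.148 mg/L.
3.0%/h lost → k = −ln(1 − 0.03) = 0.03046 h⁻¹.
Set 3.148·exp(−k·t) = 0.41 → t = ln(3.148/0.41)/k = 240900 s = 66.92 h.
Distance = v·t = 0.84·240900 = 202400 m = 202.4 km.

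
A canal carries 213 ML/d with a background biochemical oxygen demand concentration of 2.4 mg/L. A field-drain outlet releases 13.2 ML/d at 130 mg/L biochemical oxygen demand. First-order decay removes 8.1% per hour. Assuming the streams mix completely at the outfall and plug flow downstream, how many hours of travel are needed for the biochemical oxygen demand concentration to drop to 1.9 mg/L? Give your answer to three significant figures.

Conservation of mass: C = (213.0·2.400 + 13.20·130.0) / 226.2 = 2227/226.2 = 9.846 mg/L.
8.1%/h lost → k = −ln(1 − 0.081) = 0.08447 h⁻¹.
9.846·exp(−k·t) = 1.9 → t = ln(9.846/1.9)/k = 70120 s = 19.48 h.

19.5 h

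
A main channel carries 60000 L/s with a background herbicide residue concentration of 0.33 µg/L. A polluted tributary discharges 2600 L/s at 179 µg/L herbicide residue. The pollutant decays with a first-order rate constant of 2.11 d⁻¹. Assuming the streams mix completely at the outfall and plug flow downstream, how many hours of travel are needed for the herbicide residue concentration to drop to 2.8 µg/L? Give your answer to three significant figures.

11.6 h

Mixed concentration C = ΣQC/ΣQ = (60000·0.3300 + 2600·179.0) / 62600 = 485200/62600 = 7.751 µg/L.
7.751·exp(−k·t) = 2.8 → t = ln(7.751/2.8)/k = 41690 s = 11.58 h.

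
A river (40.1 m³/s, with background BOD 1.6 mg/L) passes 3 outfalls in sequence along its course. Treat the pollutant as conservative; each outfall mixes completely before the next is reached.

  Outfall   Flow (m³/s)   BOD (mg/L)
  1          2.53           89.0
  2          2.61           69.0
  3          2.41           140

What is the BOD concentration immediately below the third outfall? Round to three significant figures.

16.9 mg/L

Outfall 1: combined Q = 42.63 m³/s; C = (40.10·1.600 + 2.530·89.00)/42.63 = 6.787 mg/L.
Outfall 2: combined Q = 45.24 m³/s; C = (42.63·6.787 + 2.610·69.00)/45.24 = 10.38 mg/L.
Outfall 3: combined Q = 47.65 m³/s; C = (45.24·10.38 + 2.410·140.0)/47.65 = 16.93 mg/L.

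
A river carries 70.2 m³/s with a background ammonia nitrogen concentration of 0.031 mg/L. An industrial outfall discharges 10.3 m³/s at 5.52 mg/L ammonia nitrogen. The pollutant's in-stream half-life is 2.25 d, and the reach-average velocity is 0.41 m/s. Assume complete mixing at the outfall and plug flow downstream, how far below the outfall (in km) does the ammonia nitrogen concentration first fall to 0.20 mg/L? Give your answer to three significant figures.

149 km

Conservation of mass: C = (70.20·0.03100 + 10.30·5.520) / 80.50 = 59.03/80.50 = 0.7333 mg/L.
Half-life 2.25 d → k = ln 2 / 2.25 = 0.3081 d⁻¹.
Set 0.7333·exp(−k·t) = 0.20 → t = ln(0.7333/0.20)/k = 364400 s = 101.2 h.
Distance = v·t = 0.41·364400 = 149400 m = 149.4 km.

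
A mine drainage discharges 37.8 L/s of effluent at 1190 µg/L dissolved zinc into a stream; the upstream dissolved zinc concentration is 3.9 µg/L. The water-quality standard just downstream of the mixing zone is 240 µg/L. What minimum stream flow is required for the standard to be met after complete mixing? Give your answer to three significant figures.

152 L/s

Set C_mix = 240: (Q·3.900 + 37.80·1190) / (Q + 37.80) = 240
→ Q = 37.80·(1190 − 240)/(240 − 3.900) = 152.1 L/s.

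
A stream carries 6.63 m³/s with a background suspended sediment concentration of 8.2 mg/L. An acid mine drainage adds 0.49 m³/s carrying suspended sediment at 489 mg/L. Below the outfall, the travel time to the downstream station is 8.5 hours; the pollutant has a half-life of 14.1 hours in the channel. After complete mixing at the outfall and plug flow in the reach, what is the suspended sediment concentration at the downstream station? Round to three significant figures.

27.2 mg/L

Mixed concentration C = ΣQC/ΣQ = (6.630·8.200 + 0.4900·489.0) / 7.120 = 294.0/7.120 = 41.29 mg/L.
Half-life 14.1 h → k = ln 2 / 14.1 = 0.04916 h⁻¹ = 1.180 d⁻¹.
Decay over the reach: 41.29·exp(−kt) = 41.29·0.6585 = 27.19 mg/L.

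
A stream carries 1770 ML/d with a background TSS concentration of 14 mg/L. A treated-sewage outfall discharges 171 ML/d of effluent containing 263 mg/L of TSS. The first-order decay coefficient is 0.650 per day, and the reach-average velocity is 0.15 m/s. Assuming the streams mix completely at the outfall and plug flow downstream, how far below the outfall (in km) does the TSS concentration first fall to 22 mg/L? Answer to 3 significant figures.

Mass balance: C = (1770·14.00 + 171.0·263.0) / 1941 = 69750/1941 = 35.94 mg/L.
Set 35.94·exp(−k·t) = 22 → t = ln(35.94/22)/k = 65230 s = 18.12 h.
Distance = v·t = 0.15·65230 = 9784 m = 9.784 km.

9.78 km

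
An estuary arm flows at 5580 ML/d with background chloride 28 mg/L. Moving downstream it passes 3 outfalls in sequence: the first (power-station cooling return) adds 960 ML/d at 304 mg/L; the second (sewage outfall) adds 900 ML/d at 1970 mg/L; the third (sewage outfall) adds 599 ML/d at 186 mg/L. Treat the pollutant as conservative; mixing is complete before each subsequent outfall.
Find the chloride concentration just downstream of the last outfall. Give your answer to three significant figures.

Outfall 1: combined Q = 6540 ML/d; C = (5580·28.00 + 960.0·304.0)/6540 = 68.51 mg/L.
Outfall 2: combined Q = 7440 ML/d; C = (6540·68.51 + 900.0·1970)/7440 = 298.5 mg/L.
Outfall 3: combined Q = 8039 ML/d; C = (7440·298.5 + 599.0·186.0)/8039 = 290.1 mg/L.

290 mg/L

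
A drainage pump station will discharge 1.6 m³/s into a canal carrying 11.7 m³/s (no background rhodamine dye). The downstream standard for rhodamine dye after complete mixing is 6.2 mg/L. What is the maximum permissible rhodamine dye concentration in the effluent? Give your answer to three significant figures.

51.5 mg/L

At the limit, (Qr·Cr + Qe·Cₑ)/(Qr + Qe) = 6.2:
Cₑ = (13.30·6.2 − 11.70·0) / 1.600 = 51.54 mg/L.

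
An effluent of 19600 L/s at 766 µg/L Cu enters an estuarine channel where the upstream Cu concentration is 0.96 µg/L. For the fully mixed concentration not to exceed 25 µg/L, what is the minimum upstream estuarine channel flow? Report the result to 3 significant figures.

Set C_mix = 25: (Q·0.9600 + 19600·766.0) / (Q + 19600) = 25
→ Q = 19600·(766.0 − 25)/(25 − 0.9600) = 604100 L/s.

604000 L/s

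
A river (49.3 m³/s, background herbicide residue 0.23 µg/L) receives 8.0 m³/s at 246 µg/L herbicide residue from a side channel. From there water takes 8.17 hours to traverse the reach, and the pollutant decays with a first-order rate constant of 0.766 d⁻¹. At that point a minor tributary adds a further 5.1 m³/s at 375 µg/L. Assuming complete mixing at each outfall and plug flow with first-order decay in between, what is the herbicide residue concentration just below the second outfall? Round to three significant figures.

After mixing, C = (49.30·0.2300 + 8.000·246.0) / 57.30 = 1979/57.30 = 34.54 µg/L; combined flow 57.30 m³/s.
After decay, C = 34.54 × e^(−kt) = 34.54 × 0.7705 = 26.61 µg/L.
At the second outfall, C = (57.30·26.61 + 5.100·375.0) / (57.30 + 5.100) = 55.09 µg/L.

55.1 µg/L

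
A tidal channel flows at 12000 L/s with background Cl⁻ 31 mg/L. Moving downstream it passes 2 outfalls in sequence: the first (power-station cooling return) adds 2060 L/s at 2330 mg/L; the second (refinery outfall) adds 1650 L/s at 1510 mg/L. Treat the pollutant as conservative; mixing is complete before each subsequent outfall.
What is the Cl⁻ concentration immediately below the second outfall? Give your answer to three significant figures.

488 mg/L

Below outfall 1: Q → 14060 L/s, C = (12000·31.00 + 2060·2330)/14060 = 367.8 mg/L.
Below outfall 2: Q → 15710 L/s, C = (14060·367.8 + 1650·1510)/15710 = 487.8 mg/L.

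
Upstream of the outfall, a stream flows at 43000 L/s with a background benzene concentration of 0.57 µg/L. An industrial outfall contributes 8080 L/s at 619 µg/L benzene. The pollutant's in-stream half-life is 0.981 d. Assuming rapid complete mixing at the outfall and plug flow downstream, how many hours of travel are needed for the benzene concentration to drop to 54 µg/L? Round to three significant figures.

Flow-weighted average: C = (43000·0.5700 + 8080·619.0) / 51080 = 5026000/51080 = 98.40 µg/L.
Half-life 0.981 d → k = ln 2 / 0.981 = 0.7066 d⁻¹.
98.40·exp(−k·t) = 54 → t = ln(98.40/54)/k = 73370 s = 20.38 h.

20.4 h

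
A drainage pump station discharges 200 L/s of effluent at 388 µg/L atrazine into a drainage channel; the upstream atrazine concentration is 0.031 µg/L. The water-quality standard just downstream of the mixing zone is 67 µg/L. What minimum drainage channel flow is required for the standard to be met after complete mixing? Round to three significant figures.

959 L/s

Set C_mix = 67: (Q·0.03100 + 200.0·388.0) / (Q + 200.0) = 67
→ Q = 200.0·(388.0 − 67)/(67 − 0.03100) = 958.7 L/s.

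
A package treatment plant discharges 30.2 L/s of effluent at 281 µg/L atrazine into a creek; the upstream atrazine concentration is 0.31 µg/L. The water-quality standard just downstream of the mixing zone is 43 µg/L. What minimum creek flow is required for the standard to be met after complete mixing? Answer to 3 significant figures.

168 L/s

Set C_mix = 43: (Q·0.3100 + 30.20·281.0) / (Q + 30.20) = 43
→ Q = 30.20·(281.0 − 43)/(43 − 0.3100) = 168.4 L/s.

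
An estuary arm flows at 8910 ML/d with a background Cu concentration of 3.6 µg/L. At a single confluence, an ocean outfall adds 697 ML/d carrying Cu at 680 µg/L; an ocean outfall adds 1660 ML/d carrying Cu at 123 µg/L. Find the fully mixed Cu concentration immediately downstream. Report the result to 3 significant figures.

Mixed concentration C = ΣQC/ΣQ = (8910·3.600 + 697.0·680.0 + 1660·123.0) / 11270 = 710200/11270 = 63.04 µg/L.

63.0 µg/L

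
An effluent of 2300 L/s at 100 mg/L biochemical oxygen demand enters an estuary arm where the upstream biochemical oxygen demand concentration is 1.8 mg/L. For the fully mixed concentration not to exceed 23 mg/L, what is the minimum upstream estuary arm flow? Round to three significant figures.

8350 L/s

Set C_mix = 23: (Q·1.800 + 2300·100.0) / (Q + 2300) = 23
→ Q = 2300·(100.0 − 23)/(23 − 1.800) = 8354 L/s.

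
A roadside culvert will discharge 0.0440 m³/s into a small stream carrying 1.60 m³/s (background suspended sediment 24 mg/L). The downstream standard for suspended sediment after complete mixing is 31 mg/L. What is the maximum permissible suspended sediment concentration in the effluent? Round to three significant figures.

At the limit, (Qr·Cr + Qe·Cₑ)/(Qr + Qe) = 31:
Cₑ = (1.644·31 − 1.600·24.00) / 0.04400 = 285.5 mg/L.

286 mg/L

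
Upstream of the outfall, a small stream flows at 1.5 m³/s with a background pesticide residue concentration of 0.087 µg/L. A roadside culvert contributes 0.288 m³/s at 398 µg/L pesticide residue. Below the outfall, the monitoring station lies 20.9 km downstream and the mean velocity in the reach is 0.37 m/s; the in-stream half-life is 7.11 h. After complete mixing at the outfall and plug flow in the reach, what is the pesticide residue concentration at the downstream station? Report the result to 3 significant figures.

13.9 µg/L

Conservation of mass: C = (1.500·0.08700 + 0.2880·398.0) / 1.788 = 114.8/1.788 = 64.18 µg/L.
Travel time t = 20.9·1000 / 0.37 = 56490 s = 15.69 h.
Half-life 7.11 h → k = ln 2 / 7.11 = 0.09749 h⁻¹ = 2.340 d⁻¹.
First-order decay: C = 64.18·exp(−k·t) = 64.18·0.2166 = 13.90 µg/L.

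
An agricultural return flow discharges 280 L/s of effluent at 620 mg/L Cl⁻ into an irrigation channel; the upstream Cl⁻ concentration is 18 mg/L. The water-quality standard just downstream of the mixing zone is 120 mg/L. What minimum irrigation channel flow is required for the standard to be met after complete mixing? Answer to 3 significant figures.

1370 L/s

Set C_mix = 120: (Q·18.00 + 280.0·620.0) / (Q + 280.0) = 120
→ Q = 280.0·(620.0 − 120)/(120 − 18.00) = 1373 L/s.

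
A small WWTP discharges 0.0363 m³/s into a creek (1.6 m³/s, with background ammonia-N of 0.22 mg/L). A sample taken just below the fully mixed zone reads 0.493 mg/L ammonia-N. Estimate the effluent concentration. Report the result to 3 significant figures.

12.5 mg/L

Mass balance: 1.600·0.2200 + 0.03630·Cₑ = 1.636·0.4930
→ Cₑ = (1.636·0.4930 − 1.600·0.2200) / 0.03630 = 12.53 mg/L.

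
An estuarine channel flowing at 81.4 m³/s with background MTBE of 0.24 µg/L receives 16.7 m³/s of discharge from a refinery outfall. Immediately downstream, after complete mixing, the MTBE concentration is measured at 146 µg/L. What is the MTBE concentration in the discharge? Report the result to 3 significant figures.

856 µg/L

Mass balance: 81.40·0.2400 + 16.70·Cₑ = 98.10·146.0
→ Cₑ = (98.10·146.0 − 81.40·0.2400) / 16.70 = 856.5 µg/L.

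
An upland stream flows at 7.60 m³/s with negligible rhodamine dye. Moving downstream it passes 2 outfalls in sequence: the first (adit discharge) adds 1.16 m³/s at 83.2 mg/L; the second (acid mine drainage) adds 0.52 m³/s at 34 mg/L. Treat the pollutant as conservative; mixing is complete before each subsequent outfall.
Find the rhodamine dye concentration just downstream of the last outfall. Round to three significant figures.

12.3 mg/L

After outfall 1: Q = 7.600 + 1.160 = 8.760 m³/s; C = (7.600·0 + 1.160·83.20)/8.760 = 11.02 mg/L.
After outfall 2: Q = 8.760 + 0.5200 = 9.280 m³/s; C = (8.760·11.02 + 0.5200·34.00)/9.280 = 12.31 mg/L.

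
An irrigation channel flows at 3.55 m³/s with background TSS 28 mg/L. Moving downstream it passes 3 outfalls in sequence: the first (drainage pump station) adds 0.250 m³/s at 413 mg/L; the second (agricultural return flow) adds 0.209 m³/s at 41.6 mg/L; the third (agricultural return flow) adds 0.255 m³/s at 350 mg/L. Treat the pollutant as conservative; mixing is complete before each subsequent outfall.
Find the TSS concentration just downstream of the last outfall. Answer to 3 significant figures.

Outfall 1: combined Q = 3.800 m³/s; C = (3.550·28.00 + 0.2500·413.0)/3.800 = 53.33 mg/L.
Outfall 2: combined Q = 4.009 m³/s; C = (3.800·53.33 + 0.2090·41.60)/4.009 = 52.72 mg/L.
Outfall 3: combined Q = 4.264 m³/s; C = (4.009·52.72 + 0.2550·350.0)/4.264 = 70.50 mg/L.

70.5 mg/L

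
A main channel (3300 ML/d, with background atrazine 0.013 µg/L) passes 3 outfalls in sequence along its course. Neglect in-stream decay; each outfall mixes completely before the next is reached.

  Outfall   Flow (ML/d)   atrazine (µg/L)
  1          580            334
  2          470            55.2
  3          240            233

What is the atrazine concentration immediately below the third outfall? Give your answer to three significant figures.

60.0 µg/L

After outfall 1: Q = 3300 + 580.0 = 3880 ML/d; C = (3300·0.01300 + 580.0·334.0)/3880 = 49.94 µg/L.
After outfall 2: Q = 3880 + 470.0 = 4350 ML/d; C = (3880·49.94 + 470.0·55.20)/4350 = 50.51 µg/L.
After outfall 3: Q = 4350 + 240.0 = 4590 ML/d; C = (4350·50.51 + 240.0·233.0)/4590 = 60.05 µg/L.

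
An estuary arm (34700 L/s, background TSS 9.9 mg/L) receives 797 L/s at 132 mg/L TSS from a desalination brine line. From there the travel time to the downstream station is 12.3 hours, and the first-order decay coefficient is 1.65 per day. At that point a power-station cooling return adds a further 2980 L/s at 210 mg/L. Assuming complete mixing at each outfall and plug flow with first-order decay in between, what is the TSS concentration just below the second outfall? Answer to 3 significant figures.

Conservation of mass: C = (34700·9.900 + 797.0·132.0) / 35500 = 448700/35500 = 12.64 mg/L; combined flow 35500 L/s.
After decay, C = 12.64 × e^(−kt) = 12.64 × 0.4293 = 5.427 mg/L.
At the second outfall, C = (35500·5.427 + 2980·210.0) / (35500 + 2980) = 21.27 mg/L.

21.3 mg/L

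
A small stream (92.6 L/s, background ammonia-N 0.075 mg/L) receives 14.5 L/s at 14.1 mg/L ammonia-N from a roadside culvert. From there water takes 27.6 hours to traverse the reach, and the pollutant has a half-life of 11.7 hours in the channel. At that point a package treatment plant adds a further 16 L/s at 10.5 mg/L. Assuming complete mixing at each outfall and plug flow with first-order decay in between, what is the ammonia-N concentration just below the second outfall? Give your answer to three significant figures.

1.70 mg/L

After mixing, C = (92.60·0.07500 + 14.50·14.10) / 107.1 = 211.4/107.1 = 1.974 mg/L; combined flow 107.1 L/s.
Half-life 11.7 h → k = ln 2 / 11.7 = 0.05924 h⁻¹ = 1.422 d⁻¹.
Decay over the reach: 1.974·exp(−kt) = 1.974·0.1949 = 0.3848 mg/L.
Second outfall: C = (107.1·0.3848 + 16.00·10.50)/123.1 = 1.699 mg/L.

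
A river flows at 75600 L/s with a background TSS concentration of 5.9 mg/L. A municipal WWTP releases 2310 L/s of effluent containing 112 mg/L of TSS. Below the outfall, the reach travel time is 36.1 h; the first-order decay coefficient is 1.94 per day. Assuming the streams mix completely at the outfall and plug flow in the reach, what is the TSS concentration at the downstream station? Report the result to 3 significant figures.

0.489 mg/L

Mass balance: C = (75600·5.900 + 2310·112.0) / 77910 = 704800/77910 = 9.046 mg/L.
After decay, C = 9.046 × e^(−kt) = 9.046 × 0.05404 = 0.4888 mg/L.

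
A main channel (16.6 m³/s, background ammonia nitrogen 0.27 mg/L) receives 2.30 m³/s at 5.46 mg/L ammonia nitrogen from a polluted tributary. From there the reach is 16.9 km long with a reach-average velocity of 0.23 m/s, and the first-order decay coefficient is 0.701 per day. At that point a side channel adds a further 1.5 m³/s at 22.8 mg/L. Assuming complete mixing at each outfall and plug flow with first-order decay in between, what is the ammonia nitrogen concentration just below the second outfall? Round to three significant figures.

2.14 mg/L

Flow-weighted average: C = (16.60·0.2700 + 2.300·5.460) / 18.90 = 17.04/18.90 = 0.9016 mg/L; combined flow 18.90 m³/s.
Travel time t = 16.9·1000 / 0.23 = 73480 s = 20.41 h.
First-order decay: C = 0.9016·exp(−k·t) = 0.9016·0.5509 = 0.4967 mg/L.
At the second outfall, C = (18.90·0.4967 + 1.500·22.80) / (18.90 + 1.500) = 2.137 mg/L.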